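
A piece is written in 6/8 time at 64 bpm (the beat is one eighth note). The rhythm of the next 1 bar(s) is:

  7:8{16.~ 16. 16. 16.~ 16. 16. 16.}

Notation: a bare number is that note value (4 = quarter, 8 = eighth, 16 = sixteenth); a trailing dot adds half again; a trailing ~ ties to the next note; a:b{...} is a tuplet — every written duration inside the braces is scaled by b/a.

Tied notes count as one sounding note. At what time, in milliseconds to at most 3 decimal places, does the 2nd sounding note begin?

1. 0.0ms @ 0 + 1607.143ms (12/7)
2. 1607.143ms @ 12/7 + 803.571ms (6/7)
3. 2410.714ms @ 18/7 + 1607.143ms (12/7)
4. 4017.857ms @ 30/7 + 803.571ms (6/7)
5. 4821.429ms @ 36/7 + 803.571ms (6/7)

note 2 onset = 12/7b = 1607.143ms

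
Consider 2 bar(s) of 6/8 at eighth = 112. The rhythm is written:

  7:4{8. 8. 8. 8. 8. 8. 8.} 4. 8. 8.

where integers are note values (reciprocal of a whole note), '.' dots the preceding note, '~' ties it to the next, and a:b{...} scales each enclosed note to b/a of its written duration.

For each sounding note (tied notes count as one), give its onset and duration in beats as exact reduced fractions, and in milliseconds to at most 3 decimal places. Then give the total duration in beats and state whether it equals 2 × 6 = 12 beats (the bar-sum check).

1) 0.0ms=0b +459.184ms=6/7b
2) 459.184ms=6/7b +459.184ms=6/7b
3) 918.367ms=12/7b +459.184ms=6/7b
4) 1377.551ms=18/7b +459.184ms=6/7b
5) 1836.735ms=24/7b +459.184ms=6/7b
6) 2295.918ms=30/7b +459.184ms=6/7b
7) 2755.102ms=36/7b +459.184ms=6/7b
8) 3214.286ms=6b +1607.143ms=3b
9) 4821.429ms=9b +803.571ms=3/2b
10) 5625.0ms=21/2b +803.571ms=3/2b
Σ=12b of 12 (112bpm 6/8) — PASS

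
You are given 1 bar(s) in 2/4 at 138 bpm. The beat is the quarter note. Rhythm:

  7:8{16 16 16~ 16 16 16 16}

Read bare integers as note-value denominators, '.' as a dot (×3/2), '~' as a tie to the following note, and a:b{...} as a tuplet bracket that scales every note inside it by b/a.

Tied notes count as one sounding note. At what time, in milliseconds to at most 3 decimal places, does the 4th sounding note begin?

note 4 onset = 8/7b = 496.894ms

1. 0.0ms @ 0 + 124.224ms (2/7)
2. 124.224ms @ 2/7 + 124.224ms (2/7)
3. 248.447ms @ 4/7 + 248.447ms (4/7)
4. 496.894ms @ 8/7 + 124.224ms (2/7)
5. 621.118ms @ 10/7 + 124.224ms (2/7)
6. 745.342ms @ 12/7 + 124.224ms (2/7)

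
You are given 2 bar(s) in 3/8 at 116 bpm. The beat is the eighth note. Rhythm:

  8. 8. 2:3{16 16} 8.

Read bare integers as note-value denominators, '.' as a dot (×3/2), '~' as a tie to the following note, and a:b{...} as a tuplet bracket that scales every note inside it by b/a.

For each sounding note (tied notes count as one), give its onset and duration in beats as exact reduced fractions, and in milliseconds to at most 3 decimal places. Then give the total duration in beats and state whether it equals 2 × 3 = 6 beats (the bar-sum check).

1) 0.0ms=0b +775.862ms=3/2b
2) 775.862ms=3/2b +775.862ms=3/2b
3) 1551.724ms=3b +387.931ms=3/4b
4) 1939.655ms=15/4b +387.931ms=3/4b
5) 2327.586ms=9/2b +775.862ms=3/2b
Σ=6b of 6 (116bpm 3/8) — PASS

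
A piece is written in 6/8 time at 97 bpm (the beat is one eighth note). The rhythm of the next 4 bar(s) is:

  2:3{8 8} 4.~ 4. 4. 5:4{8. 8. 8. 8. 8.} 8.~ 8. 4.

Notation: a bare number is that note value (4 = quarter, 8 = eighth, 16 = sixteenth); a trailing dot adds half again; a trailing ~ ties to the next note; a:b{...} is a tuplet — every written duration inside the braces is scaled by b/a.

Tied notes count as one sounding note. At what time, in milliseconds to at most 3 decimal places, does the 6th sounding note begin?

1. 0.0ms @ 0 + 927.835ms (3/2)
2. 927.835ms @ 3/2 + 927.835ms (3/2)
3. 1855.67ms @ 3 + 3711.34ms (6)
4. 5567.01ms @ 9 + 1855.67ms (3)
5. 7422.68ms @ 12 + 742.268ms (6/5)
6. 8164.948ms @ 66/5 + 742.268ms (6/5)
7. 8907.216ms @ 72/5 + 742.268ms (6/5)
8. 9649.485ms @ 78/5 + 742.268ms (6/5)
9. 10391.753ms @ 84/5 + 742.268ms (6/5)
10. 11134.021ms @ 18 + 1855.67ms (3)
11. 12989.691ms @ 21 + 1855.67ms (3)

note 6 onset = 66/5b = 8164.948ms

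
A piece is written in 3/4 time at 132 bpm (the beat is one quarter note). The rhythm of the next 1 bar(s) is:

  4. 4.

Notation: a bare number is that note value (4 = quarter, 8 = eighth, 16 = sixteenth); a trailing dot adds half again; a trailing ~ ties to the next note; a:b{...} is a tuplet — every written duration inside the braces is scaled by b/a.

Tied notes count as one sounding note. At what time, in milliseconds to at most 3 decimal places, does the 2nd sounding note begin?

1. 0.0ms @ 0 + 681.818ms (3/2)
2. 681.818ms @ 3/2 + 681.818ms (3/2)

note 2 onset = 3/2b = 681.818ms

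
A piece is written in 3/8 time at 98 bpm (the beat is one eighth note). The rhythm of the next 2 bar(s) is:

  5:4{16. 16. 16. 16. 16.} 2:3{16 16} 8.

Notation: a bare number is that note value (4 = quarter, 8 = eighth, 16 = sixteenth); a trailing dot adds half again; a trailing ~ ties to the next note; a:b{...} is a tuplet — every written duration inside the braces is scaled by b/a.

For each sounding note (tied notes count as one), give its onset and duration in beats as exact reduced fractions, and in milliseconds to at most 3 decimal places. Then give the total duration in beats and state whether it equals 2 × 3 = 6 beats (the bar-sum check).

1) 0.0ms=0b +367.347ms=3/5b
2) 367.347ms=3/5b +367.347ms=3/5b
3) 734.694ms=6/5b +367.347ms=3/5b
4) 1102.041ms=9/5b +367.347ms=3/5b
5) 1469.388ms=12/5b +367.347ms=3/5b
6) 1836.735ms=3b +459.184ms=3/4b
7) 2295.918ms=15/4b +459.184ms=3/4b
8) 2755.102ms=9/2b +918.367ms=3/2b
Σ=6b of 6 (98bpm 3/8) — PASS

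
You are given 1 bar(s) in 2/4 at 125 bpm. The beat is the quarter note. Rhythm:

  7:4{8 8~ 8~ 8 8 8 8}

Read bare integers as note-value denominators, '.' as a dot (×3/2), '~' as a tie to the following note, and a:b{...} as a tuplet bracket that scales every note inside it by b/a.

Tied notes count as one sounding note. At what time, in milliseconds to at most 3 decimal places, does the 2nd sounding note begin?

1. 0.0ms @ 0 + 137.143ms (2/7)
2. 137.143ms @ 2/7 + 411.429ms (6/7)
3. 548.571ms @ 8/7 + 137.143ms (2/7)
4. 685.714ms @ 10/7 + 137.143ms (2/7)
5. 822.857ms @ 12/7 + 137.143ms (2/7)

note 2 onset = 2/7b = 137.143ms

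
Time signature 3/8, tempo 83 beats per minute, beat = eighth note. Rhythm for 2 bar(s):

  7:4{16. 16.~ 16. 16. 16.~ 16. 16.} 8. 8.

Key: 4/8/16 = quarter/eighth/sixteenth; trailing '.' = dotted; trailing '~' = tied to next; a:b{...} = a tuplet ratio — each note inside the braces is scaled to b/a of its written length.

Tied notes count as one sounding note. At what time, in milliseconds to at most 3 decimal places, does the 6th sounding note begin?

1. 0.0ms @ 0 + 309.811ms (3/7)
2. 309.811ms @ 3/7 + 619.621ms (6/7)
3. 929.432ms @ 9/7 + 309.811ms (3/7)
4. 1239.243ms @ 12/7 + 619.621ms (6/7)
5. 1858.864ms @ 18/7 + 309.811ms (3/7)
6. 2168.675ms @ 3 + 1084.337ms (3/2)
7. 3253.012ms @ 9/2 + 1084.337ms (3/2)

note 6 onset = 3b = 2168.675ms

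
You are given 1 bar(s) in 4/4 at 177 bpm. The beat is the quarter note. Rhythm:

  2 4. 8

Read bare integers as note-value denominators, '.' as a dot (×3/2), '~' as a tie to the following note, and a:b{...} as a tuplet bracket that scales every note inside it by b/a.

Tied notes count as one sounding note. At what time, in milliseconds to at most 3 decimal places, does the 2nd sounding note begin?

1. 0.0ms @ 0 + 677.966ms (2)
2. 677.966ms @ 2 + 508.475ms (3/2)
3. 1186.441ms @ 7/2 + 169.492ms (1/2)

note 2 onset = 2b = 677.966ms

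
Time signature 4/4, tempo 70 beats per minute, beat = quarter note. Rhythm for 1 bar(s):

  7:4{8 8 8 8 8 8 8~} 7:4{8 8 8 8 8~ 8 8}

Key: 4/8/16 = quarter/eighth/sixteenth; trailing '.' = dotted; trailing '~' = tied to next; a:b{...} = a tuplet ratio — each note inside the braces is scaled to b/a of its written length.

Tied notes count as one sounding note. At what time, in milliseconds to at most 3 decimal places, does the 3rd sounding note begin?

note 3 onset = 4/7b = 489.796ms

1. 0.0ms @ 0 + 244.898ms (2/7)
2. 244.898ms @ 2/7 + 244.898ms (2/7)
3. 489.796ms @ 4/7 + 244.898ms (2/7)
4. 734.694ms @ 6/7 + 244.898ms (2/7)
5. 979.592ms @ 8/7 + 244.898ms (2/7)
6. 1224.49ms @ 10/7 + 244.898ms (2/7)
7. 1469.388ms @ 12/7 + 489.796ms (4/7)
8. 1959.184ms @ 16/7 + 244.898ms (2/7)
9. 2204.082ms @ 18/7 + 244.898ms (2/7)
10. 2448.98ms @ 20/7 + 244.898ms (2/7)
11. 2693.878ms @ 22/7 + 489.796ms (4/7)
12. 3183.673ms @ 26/7 + 244.898ms (2/7)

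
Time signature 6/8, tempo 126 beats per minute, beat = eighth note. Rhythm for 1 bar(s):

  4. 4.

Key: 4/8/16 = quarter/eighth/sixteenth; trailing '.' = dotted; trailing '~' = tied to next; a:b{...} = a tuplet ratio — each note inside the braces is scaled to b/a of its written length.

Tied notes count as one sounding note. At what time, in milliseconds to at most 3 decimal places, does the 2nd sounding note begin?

1. 0.0ms @ 0 + 1428.571ms (3)
2. 1428.571ms @ 3 + 1428.571ms (3)

note 2 onset = 3b = 1428.571ms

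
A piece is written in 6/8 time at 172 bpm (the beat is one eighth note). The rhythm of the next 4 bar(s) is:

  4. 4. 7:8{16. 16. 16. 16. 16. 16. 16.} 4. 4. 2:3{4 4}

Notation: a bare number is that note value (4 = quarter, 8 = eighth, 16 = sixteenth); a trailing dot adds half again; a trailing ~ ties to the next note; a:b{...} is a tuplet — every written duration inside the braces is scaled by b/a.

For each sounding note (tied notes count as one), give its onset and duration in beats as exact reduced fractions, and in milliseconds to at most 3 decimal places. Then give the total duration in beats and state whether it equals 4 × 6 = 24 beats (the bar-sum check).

1) 0.0ms=0b +1046.512ms=3b
2) 1046.512ms=3b +1046.512ms=3b
3) 2093.023ms=6b +299.003ms=6/7b
4) 2392.027ms=48/7b +299.003ms=6/7b
5) 2691.03ms=54/7b +299.003ms=6/7b
6) 2990.033ms=60/7b +299.003ms=6/7b
7) 3289.037ms=66/7b +299.003ms=6/7b
8) 3588.04ms=72/7b +299.003ms=6/7b
9) 3887.043ms=78/7b +299.003ms=6/7b
10) 4186.047ms=12b +1046.512ms=3b
11) 5232.558ms=15b +1046.512ms=3b
12) 6279.07ms=18b +1046.512ms=3b
13) 7325.581ms=21b +1046.512ms=3b
Σ=24b of 24 (172bpm 6/8) — PASS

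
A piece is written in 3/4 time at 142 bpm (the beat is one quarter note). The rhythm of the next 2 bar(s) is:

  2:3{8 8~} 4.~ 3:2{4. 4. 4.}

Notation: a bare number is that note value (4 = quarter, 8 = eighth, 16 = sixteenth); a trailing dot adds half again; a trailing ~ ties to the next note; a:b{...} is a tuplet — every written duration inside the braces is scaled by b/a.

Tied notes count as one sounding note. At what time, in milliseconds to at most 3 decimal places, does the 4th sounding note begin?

1. 0.0ms @ 0 + 316.901ms (3/4)
2. 316.901ms @ 3/4 + 1373.239ms (13/4)
3. 1690.141ms @ 4 + 422.535ms (1)
4. 2112.676ms @ 5 + 422.535ms (1)

note 4 onset = 5b = 2112.676ms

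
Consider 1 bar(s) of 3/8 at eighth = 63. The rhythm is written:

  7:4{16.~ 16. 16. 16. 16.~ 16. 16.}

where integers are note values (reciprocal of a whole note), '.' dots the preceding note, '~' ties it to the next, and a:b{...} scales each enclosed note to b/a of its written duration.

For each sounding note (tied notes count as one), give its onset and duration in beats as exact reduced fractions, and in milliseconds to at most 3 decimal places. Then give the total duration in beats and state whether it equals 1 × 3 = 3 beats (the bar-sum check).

1) 0.0ms=0b +816.327ms=6/7b
2) 816.327ms=6/7b +408.163ms=3/7b
3) 1224.49ms=9/7b +408.163ms=3/7b
4) 1632.653ms=12/7b +816.327ms=6/7b
5) 2448.98ms=18/7b +408.163ms=3/7b
Σ=3b of 3 (63bpm 3/8) — PASS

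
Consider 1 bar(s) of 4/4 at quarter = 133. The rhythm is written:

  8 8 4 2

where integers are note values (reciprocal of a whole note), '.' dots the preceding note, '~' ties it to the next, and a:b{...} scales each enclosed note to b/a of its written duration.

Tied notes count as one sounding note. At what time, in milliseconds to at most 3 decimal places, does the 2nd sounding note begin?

note 2 onset = 1/2b = 225.564ms

1. 0.0ms @ 0 + 225.564ms (1/2)
2. 225.564ms @ 1/2 + 225.564ms (1/2)
3. 451.128ms @ 1 + 451.128ms (1)
4. 902.256ms @ 2 + 902.256ms (2)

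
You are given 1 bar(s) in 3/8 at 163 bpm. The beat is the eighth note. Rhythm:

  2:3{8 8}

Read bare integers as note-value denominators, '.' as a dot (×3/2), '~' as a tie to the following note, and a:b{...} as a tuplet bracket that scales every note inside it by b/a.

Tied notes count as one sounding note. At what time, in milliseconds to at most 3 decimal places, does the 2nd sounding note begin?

note 2 onset = 3/2b = 552.147ms

1. 0.0ms @ 0 + 552.147ms (3/2)
2. 552.147ms @ 3/2 + 552.147ms (3/2)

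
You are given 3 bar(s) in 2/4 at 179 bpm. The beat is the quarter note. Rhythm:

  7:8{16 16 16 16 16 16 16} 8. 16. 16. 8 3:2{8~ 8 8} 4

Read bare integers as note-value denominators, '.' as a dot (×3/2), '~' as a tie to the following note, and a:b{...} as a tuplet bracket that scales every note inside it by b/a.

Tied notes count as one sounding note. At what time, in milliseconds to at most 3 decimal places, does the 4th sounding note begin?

1. 0.0ms @ 0 + 95.77ms (2/7)
2. 95.77ms @ 2/7 + 95.77ms (2/7)
3. 191.54ms @ 4/7 + 95.77ms (2/7)
4. 287.31ms @ 6/7 + 95.77ms (2/7)
5. 383.081ms @ 8/7 + 95.77ms (2/7)
6. 478.851ms @ 10/7 + 95.77ms (2/7)
7. 574.621ms @ 12/7 + 95.77ms (2/7)
8. 670.391ms @ 2 + 251.397ms (3/4)
9. 921.788ms @ 11/4 + 125.698ms (3/8)
10. 1047.486ms @ 25/8 + 125.698ms (3/8)
11. 1173.184ms @ 7/2 + 167.598ms (1/2)
12. 1340.782ms @ 4 + 223.464ms (2/3)
13. 1564.246ms @ 14/3 + 111.732ms (1/3)
14. 1675.978ms @ 5 + 335.196ms (1)

note 4 onset = 6/7b = 287.31ms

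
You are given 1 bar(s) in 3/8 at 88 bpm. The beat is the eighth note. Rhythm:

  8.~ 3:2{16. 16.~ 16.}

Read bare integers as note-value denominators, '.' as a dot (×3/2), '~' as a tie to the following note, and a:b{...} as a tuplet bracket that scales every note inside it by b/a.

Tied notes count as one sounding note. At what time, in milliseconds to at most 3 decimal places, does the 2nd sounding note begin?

1. 0.0ms @ 0 + 1363.636ms (2)
2. 1363.636ms @ 2 + 681.818ms (1)

note 2 onset = 2b = 1363.636ms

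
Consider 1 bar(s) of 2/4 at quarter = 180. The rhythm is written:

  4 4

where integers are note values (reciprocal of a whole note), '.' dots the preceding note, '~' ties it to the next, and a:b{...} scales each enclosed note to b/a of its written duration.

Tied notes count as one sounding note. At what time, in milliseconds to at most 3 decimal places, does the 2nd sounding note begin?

note 2 onset = 1b = 333.333ms

1. 0.0ms @ 0 + 333.333ms (1)
2. 333.333ms @ 1 + 333.333ms (1)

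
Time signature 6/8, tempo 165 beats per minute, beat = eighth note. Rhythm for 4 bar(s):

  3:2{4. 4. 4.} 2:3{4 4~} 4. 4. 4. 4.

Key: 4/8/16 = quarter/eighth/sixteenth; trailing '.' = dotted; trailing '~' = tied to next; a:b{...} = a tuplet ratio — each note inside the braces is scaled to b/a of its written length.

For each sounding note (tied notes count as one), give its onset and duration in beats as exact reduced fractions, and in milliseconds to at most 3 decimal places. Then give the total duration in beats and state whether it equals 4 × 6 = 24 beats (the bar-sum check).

1) 0.0ms=0b +727.273ms=2b
2) 727.273ms=2b +727.273ms=2b
3) 1454.545ms=4b +727.273ms=2b
4) 2181.818ms=6b +1090.909ms=3b
5) 3272.727ms=9b +2181.818ms=6b
6) 5454.545ms=15b +1090.909ms=3b
7) 6545.455ms=18b +1090.909ms=3b
8) 7636.364ms=21b +1090.909ms=3b
Σ=24b of 24 (165bpm 6/8) — PASS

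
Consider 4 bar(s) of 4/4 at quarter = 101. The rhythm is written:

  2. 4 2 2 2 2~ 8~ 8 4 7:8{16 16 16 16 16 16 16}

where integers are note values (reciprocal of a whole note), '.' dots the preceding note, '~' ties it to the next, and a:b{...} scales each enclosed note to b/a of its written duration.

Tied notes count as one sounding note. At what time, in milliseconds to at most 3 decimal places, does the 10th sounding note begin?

note 10 onset = 102/7b = 8656.294ms

1. 0.0ms @ 0 + 1782.178ms (3)
2. 1782.178ms @ 3 + 594.059ms (1)
3. 2376.238ms @ 4 + 1188.119ms (2)
4. 3564.356ms @ 6 + 1188.119ms (2)
5. 4752.475ms @ 8 + 1188.119ms (2)
6. 5940.594ms @ 10 + 1782.178ms (3)
7. 7722.772ms @ 13 + 594.059ms (1)
8. 8316.832ms @ 14 + 169.731ms (2/7)
9. 8486.563ms @ 100/7 + 169.731ms (2/7)
10. 8656.294ms @ 102/7 + 169.731ms (2/7)
11. 8826.025ms @ 104/7 + 169.731ms (2/7)
12. 8995.757ms @ 106/7 + 169.731ms (2/7)
13. 9165.488ms @ 108/7 + 169.731ms (2/7)
14. 9335.219ms @ 110/7 + 169.731ms (2/7)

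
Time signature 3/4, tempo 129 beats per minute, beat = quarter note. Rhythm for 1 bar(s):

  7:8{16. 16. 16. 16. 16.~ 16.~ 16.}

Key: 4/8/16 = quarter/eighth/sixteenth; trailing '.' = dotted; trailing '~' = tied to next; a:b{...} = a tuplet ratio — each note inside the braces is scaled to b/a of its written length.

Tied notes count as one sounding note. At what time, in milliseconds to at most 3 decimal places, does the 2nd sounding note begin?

note 2 onset = 3/7b = 199.336ms

1. 0.0ms @ 0 + 199.336ms (3/7)
2. 199.336ms @ 3/7 + 199.336ms (3/7)
3. 398.671ms @ 6/7 + 199.336ms (3/7)
4. 598.007ms @ 9/7 + 199.336ms (3/7)
5. 797.342ms @ 12/7 + 598.007ms (9/7)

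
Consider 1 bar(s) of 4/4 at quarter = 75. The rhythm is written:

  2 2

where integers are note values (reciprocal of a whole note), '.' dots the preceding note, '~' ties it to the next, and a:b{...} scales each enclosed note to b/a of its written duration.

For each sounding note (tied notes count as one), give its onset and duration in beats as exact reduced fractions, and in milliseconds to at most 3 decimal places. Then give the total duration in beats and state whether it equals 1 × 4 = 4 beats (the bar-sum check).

1) 0.0ms=0b +1600.0ms=2b
2) 1600.0ms=2b +1600.0ms=2b
Σ=4b of 4 (75bpm 4/4) — PASS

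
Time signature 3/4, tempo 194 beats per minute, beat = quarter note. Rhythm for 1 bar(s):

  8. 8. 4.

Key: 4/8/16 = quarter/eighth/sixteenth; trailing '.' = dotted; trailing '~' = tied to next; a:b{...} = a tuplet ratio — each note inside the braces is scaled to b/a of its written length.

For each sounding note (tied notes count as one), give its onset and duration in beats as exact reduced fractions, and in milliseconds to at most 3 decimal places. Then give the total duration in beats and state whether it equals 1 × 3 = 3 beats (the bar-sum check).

1) 0.0ms=0b +231.959ms=3/4b
2) 231.959ms=3/4b +231.959ms=3/4b
3) 463.918ms=3/2b +463.918ms=3/2b
Σ=3b of 3 (194bpm 3/4) — PASS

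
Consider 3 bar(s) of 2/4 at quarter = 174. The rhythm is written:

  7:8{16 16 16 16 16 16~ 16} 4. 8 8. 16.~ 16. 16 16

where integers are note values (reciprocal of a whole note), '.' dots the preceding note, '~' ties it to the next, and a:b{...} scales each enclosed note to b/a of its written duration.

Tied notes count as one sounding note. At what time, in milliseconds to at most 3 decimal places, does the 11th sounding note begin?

note 11 onset = 11/2b = 1896.552ms

1. 0.0ms @ 0 + 98.522ms (2/7)
2. 98.522ms @ 2/7 + 98.522ms (2/7)
3. 197.044ms @ 4/7 + 98.522ms (2/7)
4. 295.567ms @ 6/7 + 98.522ms (2/7)
5. 394.089ms @ 8/7 + 98.522ms (2/7)
6. 492.611ms @ 10/7 + 197.044ms (4/7)
7. 689.655ms @ 2 + 517.241ms (3/2)
8. 1206.897ms @ 7/2 + 172.414ms (1/2)
9. 1379.31ms @ 4 + 258.621ms (3/4)
10. 1637.931ms @ 19/4 + 258.621ms (3/4)
11. 1896.552ms @ 11/2 + 86.207ms (1/4)
12. 1982.759ms @ 23/4 + 86.207ms (1/4)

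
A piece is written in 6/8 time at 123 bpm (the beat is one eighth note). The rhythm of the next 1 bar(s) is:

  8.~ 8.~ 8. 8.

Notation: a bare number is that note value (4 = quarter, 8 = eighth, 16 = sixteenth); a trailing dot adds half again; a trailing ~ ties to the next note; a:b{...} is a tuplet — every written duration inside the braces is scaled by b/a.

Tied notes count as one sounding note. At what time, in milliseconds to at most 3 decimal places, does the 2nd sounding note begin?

note 2 onset = 9/2b = 2195.122ms

1. 0.0ms @ 0 + 2195.122ms (9/2)
2. 2195.122ms @ 9/2 + 731.707ms (3/2)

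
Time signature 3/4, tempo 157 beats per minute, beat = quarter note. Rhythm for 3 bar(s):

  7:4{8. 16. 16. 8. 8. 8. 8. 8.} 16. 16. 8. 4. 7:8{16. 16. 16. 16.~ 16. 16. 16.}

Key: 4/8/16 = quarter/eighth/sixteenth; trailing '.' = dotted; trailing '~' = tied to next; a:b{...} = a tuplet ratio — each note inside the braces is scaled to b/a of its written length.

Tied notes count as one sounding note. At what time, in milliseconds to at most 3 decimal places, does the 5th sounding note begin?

1. 0.0ms @ 0 + 163.785ms (3/7)
2. 163.785ms @ 3/7 + 81.893ms (3/14)
3. 245.678ms @ 9/14 + 81.893ms (3/14)
4. 327.571ms @ 6/7 + 163.785ms (3/7)
5. 491.356ms @ 9/7 + 163.785ms (3/7)
6. 655.141ms @ 12/7 + 163.785ms (3/7)
7. 818.926ms @ 15/7 + 163.785ms (3/7)
8. 982.712ms @ 18/7 + 163.785ms (3/7)
9. 1146.497ms @ 3 + 143.312ms (3/8)
10. 1289.809ms @ 27/8 + 143.312ms (3/8)
11. 1433.121ms @ 15/4 + 286.624ms (3/4)
12. 1719.745ms @ 9/2 + 573.248ms (3/2)
13. 2292.994ms @ 6 + 163.785ms (3/7)
14. 2456.779ms @ 45/7 + 163.785ms (3/7)
15. 2620.564ms @ 48/7 + 163.785ms (3/7)
16. 2784.349ms @ 51/7 + 327.571ms (6/7)
17. 3111.92ms @ 57/7 + 163.785ms (3/7)
18. 3275.705ms @ 60/7 + 163.785ms (3/7)

note 5 onset = 9/7b = 491.356ms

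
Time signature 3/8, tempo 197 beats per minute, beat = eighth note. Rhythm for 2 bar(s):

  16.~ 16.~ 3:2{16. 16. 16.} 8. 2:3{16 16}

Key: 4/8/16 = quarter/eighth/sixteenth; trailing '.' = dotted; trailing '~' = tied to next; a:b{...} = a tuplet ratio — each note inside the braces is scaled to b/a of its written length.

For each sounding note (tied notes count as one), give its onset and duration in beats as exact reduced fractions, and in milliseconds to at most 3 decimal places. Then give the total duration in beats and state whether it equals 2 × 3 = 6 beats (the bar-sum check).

1) 0.0ms=0b +609.137ms=2b
2) 609.137ms=2b +152.284ms=1/2b
3) 761.421ms=5/2b +152.284ms=1/2b
4) 913.706ms=3b +456.853ms=3/2b
5) 1370.558ms=9/2b +228.426ms=3/4b
6) 1598.985ms=21/4b +228.426ms=3/4b
Σ=6b of 6 (197bpm 3/8) — PASS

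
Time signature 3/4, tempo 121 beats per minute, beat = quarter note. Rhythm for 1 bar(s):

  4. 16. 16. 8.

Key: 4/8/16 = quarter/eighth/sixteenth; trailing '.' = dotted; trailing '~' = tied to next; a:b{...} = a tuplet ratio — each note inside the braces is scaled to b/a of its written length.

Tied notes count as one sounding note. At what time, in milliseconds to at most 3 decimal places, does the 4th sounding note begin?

note 4 onset = 9/4b = 1115.702ms

1. 0.0ms @ 0 + 743.802ms (3/2)
2. 743.802ms @ 3/2 + 185.95ms (3/8)
3. 929.752ms @ 15/8 + 185.95ms (3/8)
4. 1115.702ms @ 9/4 + 371.901ms (3/4)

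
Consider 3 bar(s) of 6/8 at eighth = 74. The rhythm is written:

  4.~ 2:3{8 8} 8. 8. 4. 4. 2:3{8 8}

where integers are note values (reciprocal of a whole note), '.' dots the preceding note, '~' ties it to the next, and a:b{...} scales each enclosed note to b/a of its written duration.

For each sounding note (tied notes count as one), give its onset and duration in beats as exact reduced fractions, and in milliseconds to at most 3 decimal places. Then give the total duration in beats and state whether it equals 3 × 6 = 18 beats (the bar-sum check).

1) 0.0ms=0b +3648.649ms=9/2b
2) 3648.649ms=9/2b +1216.216ms=3/2b
3) 4864.865ms=6b +1216.216ms=3/2b
4) 6081.081ms=15/2b +1216.216ms=3/2b
5) 7297.297ms=9b +2432.432ms=3b
6) 9729.73ms=12b +2432.432ms=3b
7) 12162.162ms=15b +1216.216ms=3/2b
8) 13378.378ms=33/2b +1216.216ms=3/2b
Σ=18b of 18 (74bpm 6/8) — PASS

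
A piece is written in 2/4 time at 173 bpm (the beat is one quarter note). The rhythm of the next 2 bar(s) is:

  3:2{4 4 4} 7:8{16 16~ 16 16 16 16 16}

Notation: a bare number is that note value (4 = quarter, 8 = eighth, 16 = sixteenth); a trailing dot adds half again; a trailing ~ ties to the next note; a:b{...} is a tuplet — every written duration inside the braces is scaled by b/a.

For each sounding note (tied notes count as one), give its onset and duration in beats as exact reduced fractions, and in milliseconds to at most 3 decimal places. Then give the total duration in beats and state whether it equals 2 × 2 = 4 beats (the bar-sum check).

1) 0.0ms=0b +231.214ms=2/3b
2) 231.214ms=2/3b +231.214ms=2/3b
3) 462.428ms=4/3b +231.214ms=2/3b
4) 693.642ms=2b +99.092ms=2/7b
5) 792.733ms=16/7b +198.183ms=4/7b
6) 990.917ms=20/7b +99.092ms=2/7b
7) 1090.008ms=22/7b +99.092ms=2/7b
8) 1189.1ms=24/7b +99.092ms=2/7b
9) 1288.192ms=26/7b +99.092ms=2/7b
Σ=4b of 4 (173bpm 2/4) — PASS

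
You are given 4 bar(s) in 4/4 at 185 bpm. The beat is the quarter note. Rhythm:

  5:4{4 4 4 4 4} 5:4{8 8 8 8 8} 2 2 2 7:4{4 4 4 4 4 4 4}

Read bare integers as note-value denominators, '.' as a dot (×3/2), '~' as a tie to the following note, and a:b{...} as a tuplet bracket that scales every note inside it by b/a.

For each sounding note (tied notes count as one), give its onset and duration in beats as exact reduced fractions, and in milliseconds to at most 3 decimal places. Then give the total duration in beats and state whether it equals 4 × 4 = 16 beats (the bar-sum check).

1) 0.0ms=0b +259.459ms=4/5b
2) 259.459ms=4/5b +259.459ms=4/5b
3) 518.919ms=8/5b +259.459ms=4/5b
4) 778.378ms=12/5b +259.459ms=4/5b
5) 1037.838ms=16/5b +259.459ms=4/5b
6) 1297.297ms=4b +129.73ms=2/5b
7) 1427.027ms=22/5b +129.73ms=2/5b
8) 1556.757ms=24/5b +129.73ms=2/5b
9) 1686.486ms=26/5b +129.73ms=2/5b
10) 1816.216ms=28/5b +129.73ms=2/5b
11) 1945.946ms=6b +648.649ms=2b
12) 2594.595ms=8b +648.649ms=2b
13) 3243.243ms=10b +648.649ms=2b
14) 3891.892ms=12b +185.328ms=4/7b
15) 4077.22ms=88/7b +185.328ms=4/7b
16) 4262.548ms=92/7b +185.328ms=4/7b
17) 4447.876ms=96/7b +185.328ms=4/7b
18) 4633.205ms=100/7b +185.328ms=4/7b
19) 4818.533ms=104/7b +185.328ms=4/7b
20) 5003.861ms=108/7b +185.328ms=4/7b
Σ=16b of 16 (185bpm 4/4) — PASS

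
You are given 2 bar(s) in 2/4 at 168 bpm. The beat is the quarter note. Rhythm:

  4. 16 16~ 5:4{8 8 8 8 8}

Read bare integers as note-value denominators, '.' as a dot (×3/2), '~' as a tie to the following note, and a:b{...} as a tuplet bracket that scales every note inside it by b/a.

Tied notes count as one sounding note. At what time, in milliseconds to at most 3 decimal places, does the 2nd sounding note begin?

note 2 onset = 3/2b = 535.714ms

1. 0.0ms @ 0 + 535.714ms (3/2)
2. 535.714ms @ 3/2 + 89.286ms (1/4)
3. 625.0ms @ 7/4 + 232.143ms (13/20)
4. 857.143ms @ 12/5 + 142.857ms (2/5)
5. 1000.0ms @ 14/5 + 142.857ms (2/5)
6. 1142.857ms @ 16/5 + 142.857ms (2/5)
7. 1285.714ms @ 18/5 + 142.857ms (2/5)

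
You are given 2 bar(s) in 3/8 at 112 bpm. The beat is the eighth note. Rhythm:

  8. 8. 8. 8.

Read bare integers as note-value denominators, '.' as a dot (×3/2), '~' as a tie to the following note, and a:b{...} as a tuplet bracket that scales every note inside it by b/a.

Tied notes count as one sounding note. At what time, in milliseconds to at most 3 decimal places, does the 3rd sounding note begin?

1. 0.0ms @ 0 + 803.571ms (3/2)
2. 803.571ms @ 3/2 + 803.571ms (3/2)
3. 1607.143ms @ 3 + 803.571ms (3/2)
4. 2410.714ms @ 9/2 + 803.571ms (3/2)

note 3 onset = 3b = 1607.143ms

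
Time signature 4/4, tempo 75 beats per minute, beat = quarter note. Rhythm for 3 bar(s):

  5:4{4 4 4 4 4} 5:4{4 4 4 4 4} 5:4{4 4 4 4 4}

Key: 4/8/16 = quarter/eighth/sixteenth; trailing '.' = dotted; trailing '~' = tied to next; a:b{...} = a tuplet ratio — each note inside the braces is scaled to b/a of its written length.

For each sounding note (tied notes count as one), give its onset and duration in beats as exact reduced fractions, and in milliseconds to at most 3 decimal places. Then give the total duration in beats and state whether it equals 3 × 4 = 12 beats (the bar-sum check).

1) 0.0ms=0b +640.0ms=4/5b
2) 640.0ms=4/5b +640.0ms=4/5b
3) 1280.0ms=8/5b +640.0ms=4/5b
4) 1920.0ms=12/5b +640.0ms=4/5b
5) 2560.0ms=16/5b +640.0ms=4/5b
6) 3200.0ms=4b +640.0ms=4/5b
7) 3840.0ms=24/5b +640.0ms=4/5b
8) 4480.0ms=28/5b +640.0ms=4/5b
9) 5120.0ms=32/5b +640.0ms=4/5b
10) 5760.0ms=36/5b +640.0ms=4/5b
11) 6400.0ms=8b +640.0ms=4/5b
12) 7040.0ms=44/5b +640.0ms=4/5b
13) 7680.0ms=48/5b +640.0ms=4/5b
14) 8320.0ms=52/5b +640.0ms=4/5b
15) 8960.0ms=56/5b +640.0ms=4/5b
Σ=12b of 12 (75bpm 4/4) — PASS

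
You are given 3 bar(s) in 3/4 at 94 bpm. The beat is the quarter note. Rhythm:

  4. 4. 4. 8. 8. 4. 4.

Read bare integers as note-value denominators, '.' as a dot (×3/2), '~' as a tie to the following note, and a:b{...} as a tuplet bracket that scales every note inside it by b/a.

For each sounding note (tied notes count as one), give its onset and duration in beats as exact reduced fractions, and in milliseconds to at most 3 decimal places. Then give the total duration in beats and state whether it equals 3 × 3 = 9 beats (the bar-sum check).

1) 0.0ms=0b +957.447ms=3/2b
2) 957.447ms=3/2b +957.447ms=3/2b
3) 1914.894ms=3b +957.447ms=3/2b
4) 2872.34ms=9/2b +478.723ms=3/4b
5) 3351.064ms=21/4b +478.723ms=3/4b
6) 3829.787ms=6b +957.447ms=3/2b
7) 4787.234ms=15/2b +957.447ms=3/2b
Σ=9b of 9 (94bpm 3/4) — PASS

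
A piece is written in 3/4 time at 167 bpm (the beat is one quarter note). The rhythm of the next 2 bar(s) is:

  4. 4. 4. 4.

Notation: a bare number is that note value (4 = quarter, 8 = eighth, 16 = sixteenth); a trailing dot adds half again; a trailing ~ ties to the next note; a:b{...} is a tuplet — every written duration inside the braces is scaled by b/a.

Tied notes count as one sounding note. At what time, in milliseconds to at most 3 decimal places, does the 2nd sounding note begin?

note 2 onset = 3/2b = 538.922ms

1. 0.0ms @ 0 + 538.922ms (3/2)
2. 538.922ms @ 3/2 + 538.922ms (3/2)
3. 1077.844ms @ 3 + 538.922ms (3/2)
4. 1616.766ms @ 9/2 + 538.922ms (3/2)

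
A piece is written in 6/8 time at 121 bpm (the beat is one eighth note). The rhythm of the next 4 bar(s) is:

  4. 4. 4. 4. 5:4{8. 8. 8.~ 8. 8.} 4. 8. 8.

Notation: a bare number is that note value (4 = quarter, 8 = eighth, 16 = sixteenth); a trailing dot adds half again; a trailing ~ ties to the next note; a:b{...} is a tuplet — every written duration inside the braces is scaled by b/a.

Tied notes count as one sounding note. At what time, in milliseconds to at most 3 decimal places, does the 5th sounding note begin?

1. 0.0ms @ 0 + 1487.603ms (3)
2. 1487.603ms @ 3 + 1487.603ms (3)
3. 2975.207ms @ 6 + 1487.603ms (3)
4. 4462.81ms @ 9 + 1487.603ms (3)
5. 5950.413ms @ 12 + 595.041ms (6/5)
6. 6545.455ms @ 66/5 + 595.041ms (6/5)
7. 7140.496ms @ 72/5 + 1190.083ms (12/5)
8. 8330.579ms @ 84/5 + 595.041ms (6/5)
9. 8925.62ms @ 18 + 1487.603ms (3)
10. 10413.223ms @ 21 + 743.802ms (3/2)
11. 11157.025ms @ 45/2 + 743.802ms (3/2)

note 5 onset = 12b = 5950.413ms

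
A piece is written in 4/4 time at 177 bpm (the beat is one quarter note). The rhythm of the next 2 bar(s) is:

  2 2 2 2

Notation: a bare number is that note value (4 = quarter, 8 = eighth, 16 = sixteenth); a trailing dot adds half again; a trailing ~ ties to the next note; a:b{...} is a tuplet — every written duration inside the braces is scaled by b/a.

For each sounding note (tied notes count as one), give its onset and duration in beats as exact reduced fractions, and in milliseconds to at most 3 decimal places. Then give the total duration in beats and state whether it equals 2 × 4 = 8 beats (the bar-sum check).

1) 0.0ms=0b +677.966ms=2b
2) 677.966ms=2b +677.966ms=2b
3) 1355.932ms=4b +677.966ms=2b
4) 2033.898ms=6b +677.966ms=2b
Σ=8b of 8 (177bpm 4/4) — PASS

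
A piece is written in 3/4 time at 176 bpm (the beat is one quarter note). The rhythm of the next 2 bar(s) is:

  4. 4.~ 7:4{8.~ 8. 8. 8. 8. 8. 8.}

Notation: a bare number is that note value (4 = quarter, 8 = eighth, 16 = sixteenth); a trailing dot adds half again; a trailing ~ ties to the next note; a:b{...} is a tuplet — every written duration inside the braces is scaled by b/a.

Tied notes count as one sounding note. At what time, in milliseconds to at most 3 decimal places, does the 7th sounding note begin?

1. 0.0ms @ 0 + 511.364ms (3/2)
2. 511.364ms @ 3/2 + 803.571ms (33/14)
3. 1314.935ms @ 27/7 + 146.104ms (3/7)
4. 1461.039ms @ 30/7 + 146.104ms (3/7)
5. 1607.143ms @ 33/7 + 146.104ms (3/7)
6. 1753.247ms @ 36/7 + 146.104ms (3/7)
7. 1899.351ms @ 39/7 + 146.104ms (3/7)

note 7 onset = 39/7b = 1899.351ms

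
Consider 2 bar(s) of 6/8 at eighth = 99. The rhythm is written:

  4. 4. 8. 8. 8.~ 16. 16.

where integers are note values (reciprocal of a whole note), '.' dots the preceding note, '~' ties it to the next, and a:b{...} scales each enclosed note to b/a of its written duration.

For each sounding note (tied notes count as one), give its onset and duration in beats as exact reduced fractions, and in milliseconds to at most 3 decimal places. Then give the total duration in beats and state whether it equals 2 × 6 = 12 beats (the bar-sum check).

1) 0.0ms=0b +1818.182ms=3b
2) 1818.182ms=3b +1818.182ms=3b
3) 3636.364ms=6b +909.091ms=3/2b
4) 4545.455ms=15/2b +909.091ms=3/2b
5) 5454.545ms=9b +1363.636ms=9/4b
6) 6818.182ms=45/4b +454.545ms=3/4b
Σ=12b of 12 (99bpm 6/8) — PASS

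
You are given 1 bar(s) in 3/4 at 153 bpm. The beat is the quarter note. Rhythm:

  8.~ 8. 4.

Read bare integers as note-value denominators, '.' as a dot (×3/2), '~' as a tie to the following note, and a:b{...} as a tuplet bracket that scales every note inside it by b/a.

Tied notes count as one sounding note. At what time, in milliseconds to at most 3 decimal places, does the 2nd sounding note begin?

1. 0.0ms @ 0 + 588.235ms (3/2)
2. 588.235ms @ 3/2 + 588.235ms (3/2)

note 2 onset = 3/2b = 588.235ms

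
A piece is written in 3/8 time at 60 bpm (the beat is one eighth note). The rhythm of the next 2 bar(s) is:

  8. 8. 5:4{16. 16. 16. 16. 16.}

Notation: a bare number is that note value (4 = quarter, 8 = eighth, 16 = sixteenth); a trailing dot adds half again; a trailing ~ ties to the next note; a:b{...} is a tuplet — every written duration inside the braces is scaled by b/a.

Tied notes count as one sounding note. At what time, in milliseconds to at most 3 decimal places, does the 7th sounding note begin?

1. 0.0ms @ 0 + 1500.0ms (3/2)
2. 1500.0ms @ 3/2 + 1500.0ms (3/2)
3. 3000.0ms @ 3 + 600.0ms (3/5)
4. 3600.0ms @ 18/5 + 600.0ms (3/5)
5. 4200.0ms @ 21/5 + 600.0ms (3/5)
6. 4800.0ms @ 24/5 + 600.0ms (3/5)
7. 5400.0ms @ 27/5 + 600.0ms (3/5)

note 7 onset = 27/5b = 5400.0ms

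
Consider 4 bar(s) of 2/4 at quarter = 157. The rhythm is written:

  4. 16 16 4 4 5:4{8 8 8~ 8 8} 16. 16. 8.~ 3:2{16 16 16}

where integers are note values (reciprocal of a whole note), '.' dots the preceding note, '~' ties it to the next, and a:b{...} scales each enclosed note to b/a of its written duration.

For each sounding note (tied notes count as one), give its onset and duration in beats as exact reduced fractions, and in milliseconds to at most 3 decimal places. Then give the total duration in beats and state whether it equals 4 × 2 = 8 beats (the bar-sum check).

1) 0.0ms=0b +573.248ms=3/2b
2) 573.248ms=3/2b +95.541ms=1/4b
3) 668.79ms=7/4b +95.541ms=1/4b
4) 764.331ms=2b +382.166ms=1b
5) 1146.497ms=3b +382.166ms=1b
6) 1528.662ms=4b +152.866ms=2/5b
7) 1681.529ms=22/5b +152.866ms=2/5b
8) 1834.395ms=24/5b +305.732ms=4/5b
9) 2140.127ms=28/5b +152.866ms=2/5b
10) 2292.994ms=6b +143.312ms=3/8b
11) 2436.306ms=51/8b +143.312ms=3/8b
12) 2579.618ms=27/4b +350.318ms=11/12b
13) 2929.936ms=23/3b +63.694ms=1/6b
14) 2993.631ms=47/6b +63.694ms=1/6b
Σ=8b of 8 (157bpm 2/4) — PASS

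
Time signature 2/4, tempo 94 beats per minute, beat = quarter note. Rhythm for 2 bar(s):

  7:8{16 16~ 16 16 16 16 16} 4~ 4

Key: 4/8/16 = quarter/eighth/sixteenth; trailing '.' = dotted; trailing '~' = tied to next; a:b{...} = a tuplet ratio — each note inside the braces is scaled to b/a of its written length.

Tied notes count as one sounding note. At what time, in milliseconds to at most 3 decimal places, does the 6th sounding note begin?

note 6 onset = 12/7b = 1094.225ms

1. 0.0ms @ 0 + 182.371ms (2/7)
2. 182.371ms @ 2/7 + 364.742ms (4/7)
3. 547.112ms @ 6/7 + 182.371ms (2/7)
4. 729.483ms @ 8/7 + 182.371ms (2/7)
5. 911.854ms @ 10/7 + 182.371ms (2/7)
6. 1094.225ms @ 12/7 + 182.371ms (2/7)
7. 1276.596ms @ 2 + 1276.596ms (2)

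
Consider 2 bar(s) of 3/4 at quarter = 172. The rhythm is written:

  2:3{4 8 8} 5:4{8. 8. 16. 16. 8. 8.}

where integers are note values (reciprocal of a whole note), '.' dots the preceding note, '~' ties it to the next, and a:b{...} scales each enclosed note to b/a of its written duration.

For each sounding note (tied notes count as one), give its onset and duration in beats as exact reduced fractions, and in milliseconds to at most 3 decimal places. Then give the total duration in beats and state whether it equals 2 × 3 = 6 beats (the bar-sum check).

1) 0.0ms=0b +523.256ms=3/2b
2) 523.256ms=3/2b +261.628ms=3/4b
3) 784.884ms=9/4b +261.628ms=3/4b
4) 1046.512ms=3b +209.302ms=3/5b
5) 1255.814ms=18/5b +209.302ms=3/5b
6) 1465.116ms=21/5b +104.651ms=3/10b
7) 1569.767ms=9/2b +104.651ms=3/10b
8) 1674.419ms=24/5b +209.302ms=3/5b
9) 1883.721ms=27/5b +209.302ms=3/5b
Σ=6b of 6 (172bpm 3/4) — PASS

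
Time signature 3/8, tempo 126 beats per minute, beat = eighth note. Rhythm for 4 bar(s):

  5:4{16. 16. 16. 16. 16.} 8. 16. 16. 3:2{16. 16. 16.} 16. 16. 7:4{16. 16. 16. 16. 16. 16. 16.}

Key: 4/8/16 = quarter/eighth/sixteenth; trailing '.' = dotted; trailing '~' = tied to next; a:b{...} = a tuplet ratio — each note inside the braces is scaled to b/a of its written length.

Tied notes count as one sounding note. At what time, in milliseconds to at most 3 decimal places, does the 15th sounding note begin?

note 15 onset = 66/7b = 4489.796ms

1. 0.0ms @ 0 + 285.714ms (3/5)
2. 285.714ms @ 3/5 + 285.714ms (3/5)
3. 571.429ms @ 6/5 + 285.714ms (3/5)
4. 857.143ms @ 9/5 + 285.714ms (3/5)
5. 1142.857ms @ 12/5 + 285.714ms (3/5)
6. 1428.571ms @ 3 + 714.286ms (3/2)
7. 2142.857ms @ 9/2 + 357.143ms (3/4)
8. 2500.0ms @ 21/4 + 357.143ms (3/4)
9. 2857.143ms @ 6 + 238.095ms (1/2)
10. 3095.238ms @ 13/2 + 238.095ms (1/2)
11. 3333.333ms @ 7 + 238.095ms (1/2)
12. 3571.429ms @ 15/2 + 357.143ms (3/4)
13. 3928.571ms @ 33/4 + 357.143ms (3/4)
14. 4285.714ms @ 9 + 204.082ms (3/7)
15. 4489.796ms @ 66/7 + 204.082ms (3/7)
16. 4693.878ms @ 69/7 + 204.082ms (3/7)
17. 4897.959ms @ 72/7 + 204.082ms (3/7)
18. 5102.041ms @ 75/7 + 204.082ms (3/7)
19. 5306.122ms @ 78/7 + 204.082ms (3/7)
20. 5510.204ms @ 81/7 + 204.082ms (3/7)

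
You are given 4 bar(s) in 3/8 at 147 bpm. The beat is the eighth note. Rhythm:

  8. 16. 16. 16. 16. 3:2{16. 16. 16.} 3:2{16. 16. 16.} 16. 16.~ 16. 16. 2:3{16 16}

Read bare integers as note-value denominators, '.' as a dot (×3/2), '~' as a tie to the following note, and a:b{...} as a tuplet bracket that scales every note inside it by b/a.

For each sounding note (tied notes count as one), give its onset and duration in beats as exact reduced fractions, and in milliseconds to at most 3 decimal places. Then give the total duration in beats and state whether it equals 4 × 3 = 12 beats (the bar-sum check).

1) 0.0ms=0b +612.245ms=3/2b
2) 612.245ms=3/2b +306.122ms=3/4b
3) 918.367ms=9/4b +306.122ms=3/4b
4) 1224.49ms=3b +306.122ms=3/4b
5) 1530.612ms=15/4b +306.122ms=3/4b
6) 1836.735ms=9/2b +204.082ms=1/2b
7) 2040.816ms=5b +204.082ms=1/2b
8) 2244.898ms=11/2b +204.082ms=1/2b
9) 2448.98ms=6b +204.082ms=1/2b
10) 2653.061ms=13/2b +204.082ms=1/2b
11) 2857.143ms=7b +204.082ms=1/2b
12) 3061.224ms=15/2b +306.122ms=3/4b
13) 3367.347ms=33/4b +612.245ms=3/2b
14) 3979.592ms=39/4b +306.122ms=3/4b
15) 4285.714ms=21/2b +306.122ms=3/4b
16) 4591.837ms=45/4b +306.122ms=3/4b
Σ=12b of 12 (147bpm 3/8) — PASS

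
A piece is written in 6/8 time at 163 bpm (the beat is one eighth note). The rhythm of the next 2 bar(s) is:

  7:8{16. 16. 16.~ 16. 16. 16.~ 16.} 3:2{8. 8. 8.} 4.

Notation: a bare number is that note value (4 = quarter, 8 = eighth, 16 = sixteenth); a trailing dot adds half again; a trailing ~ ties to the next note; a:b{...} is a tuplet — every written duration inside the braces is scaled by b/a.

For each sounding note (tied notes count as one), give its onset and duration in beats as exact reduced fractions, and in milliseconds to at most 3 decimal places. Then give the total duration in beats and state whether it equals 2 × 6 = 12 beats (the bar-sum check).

1) 0.0ms=0b +315.513ms=6/7b
2) 315.513ms=6/7b +315.513ms=6/7b
3) 631.025ms=12/7b +631.025ms=12/7b
4) 1262.051ms=24/7b +315.513ms=6/7b
5) 1577.564ms=30/7b +631.025ms=12/7b
6) 2208.589ms=6b +368.098ms=1b
7) 2576.687ms=7b +368.098ms=1b
8) 2944.785ms=8b +368.098ms=1b
9) 3312.883ms=9b +1104.294ms=3b
Σ=12b of 12 (163bpm 6/8) — PASS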